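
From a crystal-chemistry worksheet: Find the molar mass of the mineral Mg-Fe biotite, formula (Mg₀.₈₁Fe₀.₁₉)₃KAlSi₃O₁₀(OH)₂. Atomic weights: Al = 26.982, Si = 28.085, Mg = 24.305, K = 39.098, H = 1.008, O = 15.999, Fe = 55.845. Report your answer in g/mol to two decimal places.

435.23 g/mol

The formula mass is the sum 2.43·24.305 + 0.57·55.845 + 1·39.098 + 1·26.982 + 3·28.085 + 12·15.999 + 2·1.008.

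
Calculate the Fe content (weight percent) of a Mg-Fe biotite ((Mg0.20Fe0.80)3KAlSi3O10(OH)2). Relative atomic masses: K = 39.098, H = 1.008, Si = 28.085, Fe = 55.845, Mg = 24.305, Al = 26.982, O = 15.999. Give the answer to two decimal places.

M((Mg0.20Fe0.80)3KAlSi3O10(OH)2) = 492.950 g/mol.
Fe contributes 2.40 × 55.845 = 134.028 g per mole.
134.028/492.950 = 0.2719 → 27.19%.

27.19 weight percent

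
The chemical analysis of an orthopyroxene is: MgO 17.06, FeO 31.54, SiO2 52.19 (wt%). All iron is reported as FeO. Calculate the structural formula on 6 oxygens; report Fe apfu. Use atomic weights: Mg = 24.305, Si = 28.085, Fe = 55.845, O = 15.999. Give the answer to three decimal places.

MgO (M=40.304): mol = 0.42328; Mg = 0.42328, O = 0.42328.
FeO (M=71.844): mol = 0.43901; Fe = 0.43901, O = 0.43901.
SiO2 (M=60.083): mol = 0.86863; Si = 0.86863, O = 1.73726.
ΣO = 2.59955; factor = 6/ΣO = 2.30809.
Fe apfu = 0.43901 × 2.30809 = 1.013.

1.013 Fe apfu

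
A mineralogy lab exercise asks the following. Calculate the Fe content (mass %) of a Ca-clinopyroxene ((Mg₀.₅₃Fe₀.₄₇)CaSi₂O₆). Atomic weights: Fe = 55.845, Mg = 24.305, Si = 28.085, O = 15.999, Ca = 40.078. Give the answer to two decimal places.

Formula mass = 0.53*24.305 + 0.47*55.845 + 1*40.078 + 2*28.085 + 6*15.999 = 231.371 g/mol, of which 26.247 g is Fe.
So Fe makes up 26.247/231.371 = 0.1134 of the mass, i.e. 11.34%.

11.34 mass %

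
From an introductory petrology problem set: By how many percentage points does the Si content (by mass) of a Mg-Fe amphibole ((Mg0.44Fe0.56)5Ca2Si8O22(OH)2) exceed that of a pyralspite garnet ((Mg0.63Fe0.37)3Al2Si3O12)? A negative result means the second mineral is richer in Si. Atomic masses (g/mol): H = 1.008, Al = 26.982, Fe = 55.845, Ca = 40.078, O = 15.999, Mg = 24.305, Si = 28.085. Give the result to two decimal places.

M((Mg0.44Fe0.56)5Ca2Si8O22(OH)2) = 900.665 g/mol, so wt% Si = 224.680/900.665 × 100 = 24.95%.
M((Mg0.63Fe0.37)3Al2Si3O12) = 438.131 g/mol, so wt% Si = 84.255/438.131 × 100 = 19.23%.
24.95 − 19.23 = 5.72 pp.

5.72 percentage points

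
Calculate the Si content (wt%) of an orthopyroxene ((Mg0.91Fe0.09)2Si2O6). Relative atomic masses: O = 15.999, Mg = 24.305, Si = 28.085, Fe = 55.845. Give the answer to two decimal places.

Formula mass = 1.82×24.305 + 0.18×55.845 + 2×28.085 + 6×15.999 = 206.451 g/mol, of which 56.170 g is Si.
So Si makes up 56.170/206.451 = 0.2721 of the mass, i.e. 27.21%.

27.21 wt%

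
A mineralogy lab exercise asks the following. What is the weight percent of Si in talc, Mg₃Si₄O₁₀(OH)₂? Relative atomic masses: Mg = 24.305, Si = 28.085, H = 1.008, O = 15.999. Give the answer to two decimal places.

29.62 wt%

M(Mg₃Si₄O₁₀(OH)₂) = 379.259 g/mol.
Si contributes 4 × 28.085 = 112.340 g per mole.
112.340/379.259 = 0.2962 → 29.62%.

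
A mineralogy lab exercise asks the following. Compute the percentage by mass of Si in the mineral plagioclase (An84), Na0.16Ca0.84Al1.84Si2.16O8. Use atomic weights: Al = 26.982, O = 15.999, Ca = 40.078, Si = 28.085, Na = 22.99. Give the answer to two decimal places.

Molar mass of Na0.16Ca0.84Al1.84Si2.16O8: 0.16*22.99 + 0.84*40.078 + 1.84*26.982 + 2.16*28.085 + 8*15.999 = 275.646 g/mol.
Mass of Si per formula unit: 2.16 × 28.085 = 60.664 g.
Weight fraction Si = 60.664 / 275.646 = 0.2201.

22.01 mass %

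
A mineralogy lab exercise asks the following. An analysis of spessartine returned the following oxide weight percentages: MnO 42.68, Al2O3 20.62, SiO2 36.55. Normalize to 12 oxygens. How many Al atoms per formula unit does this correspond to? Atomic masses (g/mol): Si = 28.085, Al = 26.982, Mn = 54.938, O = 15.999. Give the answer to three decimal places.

2.001 Al apfu

MnO: 42.68/70.937 = 0.60166 mol → 0.60166 mol Mn, 0.60166 mol O.
Al2O3: 20.62/101.961 = 0.20223 mol → 0.40446 mol Al, 0.60669 mol O.
SiO2: 36.55/60.083 = 0.60833 mol → 0.60833 mol Si, 1.21666 mol O.
Total oxygen = 2.42501 mol. Normalization factor = 12/2.42501 = 4.94843.
Al per 12 O = 0.40446 × 4.94843 = 2.001.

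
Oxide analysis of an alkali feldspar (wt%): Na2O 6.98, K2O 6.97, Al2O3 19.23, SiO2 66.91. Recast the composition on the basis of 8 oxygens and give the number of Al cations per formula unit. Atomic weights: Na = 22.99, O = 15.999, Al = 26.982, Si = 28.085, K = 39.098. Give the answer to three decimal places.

Na2O (M=61.979): mol = 0.11262; Na = 0.22524, O = 0.11262.
K2O (M=94.195): mol = 0.07400; K = 0.14800, O = 0.07400.
Al2O3 (M=101.961): mol = 0.18860; Al = 0.37720, O = 0.56580.
SiO2 (M=60.083): mol = 1.11363; Si = 1.11363, O = 2.22726.
ΣO = 2.97968; factor = 8/ΣO = 2.68485.
Al apfu = 0.37720 × 2.68485 = 1.013.

1.013 Al apfu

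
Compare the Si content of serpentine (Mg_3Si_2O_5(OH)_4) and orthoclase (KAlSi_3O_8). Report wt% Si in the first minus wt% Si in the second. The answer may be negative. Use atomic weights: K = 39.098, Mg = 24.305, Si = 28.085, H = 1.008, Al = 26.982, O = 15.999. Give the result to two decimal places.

First mineral: 56.170 g Si in 277.108 g formula = 20.27 wt% Si.
Second mineral: 84.255 g Si in 278.327 g formula = 30.27 wt% Si.
20.27% − 30.27% gives a difference of -10.00 percentage points.

-10.00 percentage points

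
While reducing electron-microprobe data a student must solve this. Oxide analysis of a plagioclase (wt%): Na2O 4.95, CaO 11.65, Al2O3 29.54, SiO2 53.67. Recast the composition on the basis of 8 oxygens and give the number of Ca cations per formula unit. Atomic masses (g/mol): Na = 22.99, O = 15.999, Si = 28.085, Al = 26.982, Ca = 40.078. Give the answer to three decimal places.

4.95 wt% Na2O ÷ 61.979 g/mol = 0.07987 mol, giving 0.15974 Na and 0.07987 O.
11.65 wt% CaO ÷ 56.077 g/mol = 0.20775 mol, giving 0.20775 Ca and 0.20775 O.
29.54 wt% Al2O3 ÷ 101.961 g/mol = 0.28972 mol, giving 0.57944 Al and 0.86916 O.
53.67 wt% SiO2 ÷ 60.083 g/mol = 0.89326 mol, giving 0.89326 Si and 1.78652 O.
Oxygen sums to 2.94330; scaling by 8/2.94330 = 2.71804 puts the formula on 8 O.
Ca: 0.20775 × 2.71804 = 0.565 atoms per formula unit.

0.565 Ca apfu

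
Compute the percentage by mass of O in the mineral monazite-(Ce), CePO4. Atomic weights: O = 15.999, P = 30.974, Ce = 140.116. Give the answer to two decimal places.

Molar mass of CePO4: 1*140.116 + 1*30.974 + 4*15.999 = 235.086 g/mol.
Mass of O per formula unit: 4 × 15.999 = 63.996 g.
Weight fraction O = 63.996 / 235.086 = 0.2722.

27.22 wt%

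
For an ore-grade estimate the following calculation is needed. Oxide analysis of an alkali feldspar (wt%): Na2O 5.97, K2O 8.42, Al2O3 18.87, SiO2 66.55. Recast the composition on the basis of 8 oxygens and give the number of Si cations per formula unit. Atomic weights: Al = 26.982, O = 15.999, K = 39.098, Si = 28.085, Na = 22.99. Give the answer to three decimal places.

2.997 Si apfu

Na2O (M=61.979): mol = 0.09632; Na = 0.19264, O = 0.09632.
K2O (M=94.195): mol = 0.08939; K = 0.17878, O = 0.08939.
Al2O3 (M=101.961): mol = 0.18507; Al = 0.37014, O = 0.55521.
SiO2 (M=60.083): mol = 1.10763; Si = 1.10763, O = 2.21526.
ΣO = 2.95618; factor = 8/ΣO = 2.70620.
Si apfu = 1.10763 × 2.70620 = 2.997.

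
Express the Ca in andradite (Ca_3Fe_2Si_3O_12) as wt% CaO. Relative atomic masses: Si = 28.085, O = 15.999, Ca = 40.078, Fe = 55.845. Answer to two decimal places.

33.11 wt%

M(Ca_3Fe_2Si_3O_12) = 508.167 g/mol; M(CaO) = 56.077 g/mol.
Moles CaO per formula unit = 3 Ca ÷ 1 = 3.0000.
CaO fraction = (3.0000 × 56.077) / 508.167 = 168.231/508.167 = 0.3311.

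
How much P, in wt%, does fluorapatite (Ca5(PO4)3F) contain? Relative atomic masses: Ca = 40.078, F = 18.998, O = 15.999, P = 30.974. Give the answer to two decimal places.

Molar mass of Ca5(PO4)3F: 5×40.078 + 3×30.974 + 12×15.999 + 1×18.998 = 504.298 g/mol.
Mass of P per formula unit: 3 × 30.974 = 92.922 g.
Weight fraction P = 92.922 / 504.298 = 0.1843.

18.43 wt%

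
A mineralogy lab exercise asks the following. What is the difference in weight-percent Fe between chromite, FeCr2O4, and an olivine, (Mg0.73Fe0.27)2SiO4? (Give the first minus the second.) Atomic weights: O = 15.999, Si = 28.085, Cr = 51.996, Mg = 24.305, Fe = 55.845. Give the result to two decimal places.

5.83 percentage points

M(FeCr2O4) = 223.833 g/mol, so wt% Fe = 55.845/223.833 × 100 = 24.95%.
M((Mg0.73Fe0.27)2SiO4) = 157.723 g/mol, so wt% Fe = 30.156/157.723 × 100 = 19.12%.
24.95 − 19.12 = 5.83 pp.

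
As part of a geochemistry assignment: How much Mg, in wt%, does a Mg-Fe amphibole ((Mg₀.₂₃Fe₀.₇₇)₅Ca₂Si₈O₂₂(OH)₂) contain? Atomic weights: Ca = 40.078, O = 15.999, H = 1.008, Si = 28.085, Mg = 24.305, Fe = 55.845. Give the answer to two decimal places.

2.99 wt%

Molar mass of (Mg₀.₂₃Fe₀.₇₇)₅Ca₂Si₈O₂₂(OH)₂: 1.15×24.305 + 3.85×55.845 + 2×40.078 + 8×28.085 + 24×15.999 + 2×1.008 = 933.782 g/mol.
Mass of Mg per formula unit: 1.15 × 24.305 = 27.951 g.
Weight fraction Mg = 27.951 / 933.782 = 0.0299.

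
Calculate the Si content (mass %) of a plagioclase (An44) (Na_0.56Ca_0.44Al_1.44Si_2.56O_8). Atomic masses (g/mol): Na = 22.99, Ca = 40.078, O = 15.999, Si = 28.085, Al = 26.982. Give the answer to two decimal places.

Molar mass of Na_0.56Ca_0.44Al_1.44Si_2.56O_8: 0.56*22.99 + 0.44*40.078 + 1.44*26.982 + 2.56*28.085 + 8*15.999 = 269.252 g/mol.
Mass of Si per formula unit: 2.56 × 28.085 = 71.898 g.
Weight fraction Si = 71.898 / 269.252 = 0.2670.

26.70 mass %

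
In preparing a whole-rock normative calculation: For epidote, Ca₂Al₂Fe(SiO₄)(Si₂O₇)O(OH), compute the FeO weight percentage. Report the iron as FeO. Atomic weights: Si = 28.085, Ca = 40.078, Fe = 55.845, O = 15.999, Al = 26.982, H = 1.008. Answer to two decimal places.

M(Ca₂Al₂Fe(SiO₄)(Si₂O₇)O(OH)) = 483.215 g/mol; M(FeO) = 71.844 g/mol.
Moles FeO per formula unit = 1 Fe ÷ 1 = 1.0000.
FeO fraction = (1.0000 × 71.844) / 483.215 = 71.844/483.215 = 0.1487.

14.87 wt%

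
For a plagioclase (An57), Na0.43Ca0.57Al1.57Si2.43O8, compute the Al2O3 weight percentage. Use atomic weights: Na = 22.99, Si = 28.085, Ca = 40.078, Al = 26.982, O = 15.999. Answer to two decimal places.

Molar mass of Na0.43Ca0.57Al1.57Si2.43O8 = 0.43*22.99 + 0.57*40.078 + 1.57*26.982 + 2.43*28.085 + 8*15.999 = 271.330 g/mol.
Each formula unit contains 1.57 Al, equivalent to 1.57/2 = 0.7850 mol Al2O3.
M(Al2O3) = 2×26.982 + 3×15.999 = 101.961 g/mol.
Mass of Al2O3 per formula unit = 0.7850 × 101.961 = 80.039 g.
Al2O3 wt% = 80.039 / 271.330 × 100 = 29.50%.

29.50 wt%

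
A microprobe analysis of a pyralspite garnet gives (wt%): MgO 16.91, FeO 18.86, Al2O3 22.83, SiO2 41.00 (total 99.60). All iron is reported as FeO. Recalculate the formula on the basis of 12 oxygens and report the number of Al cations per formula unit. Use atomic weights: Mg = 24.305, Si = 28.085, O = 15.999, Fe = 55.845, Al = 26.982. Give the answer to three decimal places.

MgO (M=40.304): mol = 0.41956; Mg = 0.41956, O = 0.41956.
FeO (M=71.844): mol = 0.26251; Fe = 0.26251, O = 0.26251.
Al2O3 (M=101.961): mol = 0.22391; Al = 0.44782, O = 0.67173.
SiO2 (M=60.083): mol = 0.68239; Si = 0.68239, O = 1.36478.
ΣO = 2.71858; factor = 12/ΣO = 4.41407.
Al apfu = 0.44782 × 4.41407 = 1.977.

1.977 Al apfu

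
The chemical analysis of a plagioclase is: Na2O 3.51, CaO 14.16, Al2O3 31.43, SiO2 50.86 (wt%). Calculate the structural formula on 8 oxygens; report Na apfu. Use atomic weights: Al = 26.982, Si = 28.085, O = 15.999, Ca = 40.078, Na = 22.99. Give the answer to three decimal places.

Na2O: 3.51/61.979 = 0.05663 mol → 0.11326 mol Na, 0.05663 mol O.
CaO: 14.16/56.077 = 0.25251 mol → 0.25251 mol Ca, 0.25251 mol O.
Al2O3: 31.43/101.961 = 0.30826 mol → 0.61652 mol Al, 0.92478 mol O.
SiO2: 50.86/60.083 = 0.84650 mol → 0.84650 mol Si, 1.69300 mol O.
Total oxygen = 2.92692 mol. Normalization factor = 8/2.92692 = 2.73325.
Na per 8 O = 0.11326 × 2.73325 = 0.310.

0.310 Na apfu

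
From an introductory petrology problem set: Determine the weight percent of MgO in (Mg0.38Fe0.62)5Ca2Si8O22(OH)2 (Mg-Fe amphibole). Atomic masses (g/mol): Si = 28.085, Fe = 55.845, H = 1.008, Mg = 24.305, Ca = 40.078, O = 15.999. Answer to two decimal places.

M((Mg0.38Fe0.62)5Ca2Si8O22(OH)2) = 910.127 g/mol; M(MgO) = 40.304 g/mol.
Moles MgO per formula unit = 1.90 Mg ÷ 1 = 1.9000.
MgO fraction = (1.9000 × 40.304) / 910.127 = 76.578/910.127 = 0.0841.

8.41 wt%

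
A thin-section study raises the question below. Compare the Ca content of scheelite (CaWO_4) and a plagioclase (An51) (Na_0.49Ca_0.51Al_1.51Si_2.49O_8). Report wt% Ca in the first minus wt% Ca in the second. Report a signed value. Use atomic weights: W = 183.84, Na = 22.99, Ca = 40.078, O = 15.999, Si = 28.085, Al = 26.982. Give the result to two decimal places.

6.36 percentage points

Ca in CaWO_4: molar mass 287.914 g/mol; 1×40.078 = 40.078 g → 13.92 wt%.
Ca in Na_0.49Ca_0.51Al_1.51Si_2.49O_8: molar mass 270.371 g/mol; 0.51×40.078 = 20.440 g → 7.56 wt%.
Difference = 13.92 − 7.56 = 6.36 percentage points.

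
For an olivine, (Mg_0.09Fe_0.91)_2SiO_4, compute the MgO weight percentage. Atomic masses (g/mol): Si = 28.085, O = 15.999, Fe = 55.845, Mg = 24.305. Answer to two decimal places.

Formula mass = 198.094 g/mol.
0.18 Mg → 0.1800 mol MgO per formula unit; M(MgO) = 40.304, so MgO mass = 7.255 g.
7.255/198.094 × 100 = 3.66 wt%.

3.66 wt%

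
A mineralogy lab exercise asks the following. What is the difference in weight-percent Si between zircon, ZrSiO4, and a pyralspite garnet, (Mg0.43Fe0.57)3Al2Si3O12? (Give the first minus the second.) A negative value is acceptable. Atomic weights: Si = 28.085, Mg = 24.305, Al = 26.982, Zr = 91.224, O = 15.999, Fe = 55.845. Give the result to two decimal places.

Si in ZrSiO4: molar mass 183.305 g/mol; 1×28.085 = 28.085 g → 15.32 wt%.
Si in (Mg0.43Fe0.57)3Al2Si3O12: molar mass 457.055 g/mol; 3×28.085 = 84.255 g → 18.43 wt%.
Difference = 15.32 − 18.43 = -3.11 percentage points.

-3.11 percentage points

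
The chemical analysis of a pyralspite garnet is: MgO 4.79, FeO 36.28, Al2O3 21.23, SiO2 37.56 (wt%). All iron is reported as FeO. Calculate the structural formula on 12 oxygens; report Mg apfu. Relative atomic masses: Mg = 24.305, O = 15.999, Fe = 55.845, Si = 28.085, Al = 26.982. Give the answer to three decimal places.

0.571 Mg apfu

4.79 wt% MgO ÷ 40.304 g/mol = 0.11885 mol, giving 0.11885 Mg and 0.11885 O.
36.28 wt% FeO ÷ 71.844 g/mol = 0.50498 mol, giving 0.50498 Fe and 0.50498 O.
21.23 wt% Al2O3 ÷ 101.961 g/mol = 0.20822 mol, giving 0.41644 Al and 0.62466 O.
37.56 wt% SiO2 ÷ 60.083 g/mol = 0.62514 mol, giving 0.62514 Si and 1.25028 O.
Oxygen sums to 2.49877; scaling by 12/2.49877 = 4.80236 puts the formula on 12 O.
Mg: 0.11885 × 4.80236 = 0.571 atoms per formula unit.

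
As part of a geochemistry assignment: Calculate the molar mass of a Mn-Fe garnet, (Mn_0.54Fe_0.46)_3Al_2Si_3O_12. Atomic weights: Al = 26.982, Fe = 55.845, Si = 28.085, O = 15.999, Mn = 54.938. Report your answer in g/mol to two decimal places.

The formula mass is the sum 1.62(54.938) + 1.38(55.845) + 2(26.982) + 3(28.085) + 12(15.999).

496.27 g/mol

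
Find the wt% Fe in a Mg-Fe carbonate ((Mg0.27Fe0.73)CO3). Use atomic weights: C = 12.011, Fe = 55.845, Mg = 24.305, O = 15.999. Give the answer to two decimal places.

37.98 wt%

M((Mg0.27Fe0.73)CO3) = 107.337 g/mol.
Fe contributes 0.73 × 55.845 = 40.767 g per mole.
40.767/107.337 = 0.3798 → 37.98%.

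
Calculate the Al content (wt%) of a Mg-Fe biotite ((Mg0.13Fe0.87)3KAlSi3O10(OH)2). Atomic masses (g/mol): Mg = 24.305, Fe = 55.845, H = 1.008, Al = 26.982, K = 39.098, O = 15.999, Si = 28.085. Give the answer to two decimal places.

M((Mg0.13Fe0.87)3KAlSi3O10(OH)2) = 499.573 g/mol.
Al contributes 1 × 26.982 = 26.982 g per mole.
26.982/499.573 = 0.0540 → 5.40%.

5.40 wt%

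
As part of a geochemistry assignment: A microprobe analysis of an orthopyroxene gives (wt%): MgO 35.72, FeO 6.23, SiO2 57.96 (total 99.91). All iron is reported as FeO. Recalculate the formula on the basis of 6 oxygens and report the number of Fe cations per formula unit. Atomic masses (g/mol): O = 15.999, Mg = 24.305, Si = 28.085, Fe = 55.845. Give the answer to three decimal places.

MgO: 35.72/40.304 = 0.88626 mol → 0.88626 mol Mg, 0.88626 mol O.
FeO: 6.23/71.844 = 0.08672 mol → 0.08672 mol Fe, 0.08672 mol O.
SiO2: 57.96/60.083 = 0.96467 mol → 0.96467 mol Si, 1.92934 mol O.
Total oxygen = 2.90232 mol. Normalization factor = 6/2.90232 = 2.06731.
Fe per 6 O = 0.08672 × 2.06731 = 0.179.

0.179 Fe apfu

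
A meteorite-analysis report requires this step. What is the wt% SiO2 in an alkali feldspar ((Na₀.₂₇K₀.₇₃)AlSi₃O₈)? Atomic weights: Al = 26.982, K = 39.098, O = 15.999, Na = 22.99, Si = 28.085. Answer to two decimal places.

65.79 wt%

M((Na₀.₂₇K₀.₇₃)AlSi₃O₈) = 273.978 g/mol; M(SiO2) = 60.083 g/mol.
Moles SiO2 per formula unit = 3 Si ÷ 1 = 3.0000.
SiO2 fraction = (3.0000 × 60.083) / 273.978 = 180.249/273.978 = 0.6579.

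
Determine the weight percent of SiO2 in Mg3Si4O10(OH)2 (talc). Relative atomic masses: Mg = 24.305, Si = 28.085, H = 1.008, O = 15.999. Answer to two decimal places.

63.37 wt%

Molar mass of Mg3Si4O10(OH)2 = 3·24.305 + 4·28.085 + 12·15.999 + 2·1.008 = 379.259 g/mol.
Each formula unit contains 4 Si, equivalent to 4/1 = 4.0000 mol SiO2.
M(SiO2) = 1×28.085 + 2×15.999 = 60.083 g/mol.
Mass of SiO2 per formula unit = 4.0000 × 60.083 = 240.332 g.
SiO2 wt% = 240.332 / 379.259 × 100 = 63.37%.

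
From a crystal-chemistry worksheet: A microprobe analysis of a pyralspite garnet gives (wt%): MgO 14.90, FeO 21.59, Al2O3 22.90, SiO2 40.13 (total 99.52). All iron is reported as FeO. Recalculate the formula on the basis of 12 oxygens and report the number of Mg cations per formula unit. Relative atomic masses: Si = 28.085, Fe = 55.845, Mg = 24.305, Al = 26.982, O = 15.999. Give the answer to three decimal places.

MgO: 14.90/40.304 = 0.36969 mol → 0.36969 mol Mg, 0.36969 mol O.
FeO: 21.59/71.844 = 0.30051 mol → 0.30051 mol Fe, 0.30051 mol O.
Al2O3: 22.90/101.961 = 0.22460 mol → 0.44920 mol Al, 0.67380 mol O.
SiO2: 40.13/60.083 = 0.66791 mol → 0.66791 mol Si, 1.33582 mol O.
Total oxygen = 2.67982 mol. Normalization factor = 12/2.67982 = 4.47791.
Mg per 12 O = 0.36969 × 4.47791 = 1.655.

1.655 Mg apfu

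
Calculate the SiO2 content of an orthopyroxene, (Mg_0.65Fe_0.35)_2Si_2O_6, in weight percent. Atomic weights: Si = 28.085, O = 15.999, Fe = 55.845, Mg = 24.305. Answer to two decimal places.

53.92 wt%

Molar mass of (Mg_0.65Fe_0.35)_2Si_2O_6 = 1.30*24.305 + 0.70*55.845 + 2*28.085 + 6*15.999 = 222.852 g/mol.
Each formula unit contains 2 Si, equivalent to 2/1 = 2.0000 mol SiO2.
M(SiO2) = 1×28.085 + 2×15.999 = 60.083 g/mol.
Mass of SiO2 per formula unit = 2.0000 × 60.083 = 120.166 g.
SiO2 wt% = 120.166 / 222.852 × 100 = 53.92%.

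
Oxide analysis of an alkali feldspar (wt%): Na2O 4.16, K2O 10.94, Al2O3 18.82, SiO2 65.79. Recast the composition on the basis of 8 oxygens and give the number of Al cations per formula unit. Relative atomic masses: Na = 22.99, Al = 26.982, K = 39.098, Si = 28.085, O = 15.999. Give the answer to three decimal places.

1.009 Al apfu

Na2O (M=61.979): mol = 0.06712; Na = 0.13424, O = 0.06712.
K2O (M=94.195): mol = 0.11614; K = 0.23228, O = 0.11614.
Al2O3 (M=101.961): mol = 0.18458; Al = 0.36916, O = 0.55374.
SiO2 (M=60.083): mol = 1.09499; Si = 1.09499, O = 2.18998.
ΣO = 2.92698; factor = 8/ΣO = 2.73319.
Al apfu = 0.36916 × 2.73319 = 1.009.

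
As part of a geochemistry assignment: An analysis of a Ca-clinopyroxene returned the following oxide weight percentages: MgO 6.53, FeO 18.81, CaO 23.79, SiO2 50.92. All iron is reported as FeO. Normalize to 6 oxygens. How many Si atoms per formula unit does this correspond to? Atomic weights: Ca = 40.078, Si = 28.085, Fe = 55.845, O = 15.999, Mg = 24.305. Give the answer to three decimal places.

2.000 Si apfu

6.53 wt% MgO ÷ 40.304 g/mol = 0.16202 mol, giving 0.16202 Mg and 0.16202 O.
18.81 wt% FeO ÷ 71.844 g/mol = 0.26182 mol, giving 0.26182 Fe and 0.26182 O.
23.79 wt% CaO ÷ 56.077 g/mol = 0.42424 mol, giving 0.42424 Ca and 0.42424 O.
50.92 wt% SiO2 ÷ 60.083 g/mol = 0.84749 mol, giving 0.84749 Si and 1.69498 O.
Oxygen sums to 2.54306; scaling by 6/2.54306 = 2.35936 puts the formula on 6 O.
Si: 0.84749 × 2.35936 = 2.000 atoms per formula unit.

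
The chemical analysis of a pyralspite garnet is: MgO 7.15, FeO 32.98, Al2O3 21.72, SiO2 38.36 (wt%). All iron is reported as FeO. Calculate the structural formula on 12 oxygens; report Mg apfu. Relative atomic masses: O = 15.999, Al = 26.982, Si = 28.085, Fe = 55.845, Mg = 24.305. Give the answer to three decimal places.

MgO: 7.15/40.304 = 0.17740 mol → 0.17740 mol Mg, 0.17740 mol O.
FeO: 32.98/71.844 = 0.45905 mol → 0.45905 mol Fe, 0.45905 mol O.
Al2O3: 21.72/101.961 = 0.21302 mol → 0.42604 mol Al, 0.63906 mol O.
SiO2: 38.36/60.083 = 0.63845 mol → 0.63845 mol Si, 1.27690 mol O.
Total oxygen = 2.55241 mol. Normalization factor = 12/2.55241 = 4.70144.
Mg per 12 O = 0.17740 × 4.70144 = 0.834.

0.834 Mg apfu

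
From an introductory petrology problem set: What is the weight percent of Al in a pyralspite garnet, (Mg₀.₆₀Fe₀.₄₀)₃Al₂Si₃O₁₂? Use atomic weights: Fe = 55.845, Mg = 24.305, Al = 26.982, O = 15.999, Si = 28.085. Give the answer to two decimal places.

12.24 wt%

Formula mass = 1.80*24.305 + 1.20*55.845 + 2*26.982 + 3*28.085 + 12*15.999 = 440.970 g/mol, of which 53.964 g is Al.
So Al makes up 53.964/440.970 = 0.1224 of the mass, i.e. 12.24%.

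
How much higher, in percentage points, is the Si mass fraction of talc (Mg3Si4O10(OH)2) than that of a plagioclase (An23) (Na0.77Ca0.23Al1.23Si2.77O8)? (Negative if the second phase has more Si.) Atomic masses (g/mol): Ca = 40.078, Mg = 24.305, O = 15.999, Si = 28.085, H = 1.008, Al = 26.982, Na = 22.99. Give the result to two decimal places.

0.36 percentage points

M(Mg3Si4O10(OH)2) = 379.259 g/mol, so wt% Si = 112.340/379.259 × 100 = 29.62%.
M(Na0.77Ca0.23Al1.23Si2.77O8) = 265.896 g/mol, so wt% Si = 77.795/265.896 × 100 = 29.26%.
29.62 − 29.26 = 0.36 pp.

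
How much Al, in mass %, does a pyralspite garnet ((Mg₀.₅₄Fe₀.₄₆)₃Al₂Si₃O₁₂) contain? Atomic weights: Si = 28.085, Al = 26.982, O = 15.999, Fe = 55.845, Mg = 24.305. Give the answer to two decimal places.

12.08 mass %

M((Mg₀.₅₄Fe₀.₄₆)₃Al₂Si₃O₁₂) = 446.647 g/mol.
Al contributes 2 × 26.982 = 53.964 g per mole.
53.964/446.647 = 0.1208 → 12.08%.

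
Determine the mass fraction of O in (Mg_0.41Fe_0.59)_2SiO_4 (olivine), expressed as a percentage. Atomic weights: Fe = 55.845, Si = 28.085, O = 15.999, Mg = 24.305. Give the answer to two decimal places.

Formula mass = 0.82×24.305 + 1.18×55.845 + 1×28.085 + 4×15.999 = 177.908 g/mol, of which 63.996 g is O.
So O makes up 63.996/177.908 = 0.3597 of the mass, i.e. 35.97%.

35.97 weight percent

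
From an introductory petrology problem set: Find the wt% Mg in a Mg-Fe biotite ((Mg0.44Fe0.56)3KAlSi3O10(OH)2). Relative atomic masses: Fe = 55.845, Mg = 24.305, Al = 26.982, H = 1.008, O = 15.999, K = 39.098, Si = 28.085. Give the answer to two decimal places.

6.82 mass %

Molar mass of (Mg0.44Fe0.56)3KAlSi3O10(OH)2: 1.32·24.305 + 1.68·55.845 + 1·39.098 + 1·26.982 + 3·28.085 + 12·15.999 + 2·1.008 = 470.241 g/mol.
Mass of Mg per formula unit: 1.32 × 24.305 = 32.083 g.
Weight fraction Mg = 32.083 / 470.241 = 0.0682.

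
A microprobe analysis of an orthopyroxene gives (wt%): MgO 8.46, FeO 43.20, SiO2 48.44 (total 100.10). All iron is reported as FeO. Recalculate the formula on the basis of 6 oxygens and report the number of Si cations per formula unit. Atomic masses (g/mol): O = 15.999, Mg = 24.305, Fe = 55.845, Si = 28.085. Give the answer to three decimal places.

8.46 wt% MgO ÷ 40.304 g/mol = 0.20990 mol, giving 0.20990 Mg and 0.20990 O.
43.20 wt% FeO ÷ 71.844 g/mol = 0.60130 mol, giving 0.60130 Fe and 0.60130 O.
48.44 wt% SiO2 ÷ 60.083 g/mol = 0.80622 mol, giving 0.80622 Si and 1.61244 O.
Oxygen sums to 2.42364; scaling by 6/2.42364 = 2.47562 puts the formula on 6 O.
Si: 0.80622 × 2.47562 = 1.996 atoms per formula unit.

1.996 Si apfu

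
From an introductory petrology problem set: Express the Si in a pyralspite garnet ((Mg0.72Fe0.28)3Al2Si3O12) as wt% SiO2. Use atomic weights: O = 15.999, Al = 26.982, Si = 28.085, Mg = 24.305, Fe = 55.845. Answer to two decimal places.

Formula mass = 429.616 g/mol.
3 Si → 3.0000 mol SiO2 per formula unit; M(SiO2) = 60.083, so SiO2 mass = 180.249 g.
180.249/429.616 × 100 = 41.96 wt%.

41.96 wt%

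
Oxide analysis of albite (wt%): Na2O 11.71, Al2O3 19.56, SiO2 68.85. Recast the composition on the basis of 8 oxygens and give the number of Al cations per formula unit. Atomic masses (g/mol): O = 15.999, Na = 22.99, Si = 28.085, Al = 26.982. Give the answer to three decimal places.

11.71 wt% Na2O ÷ 61.979 g/mol = 0.18893 mol, giving 0.37786 Na and 0.18893 O.
19.56 wt% Al2O3 ÷ 101.961 g/mol = 0.19184 mol, giving 0.38368 Al and 0.57552 O.
68.85 wt% SiO2 ÷ 60.083 g/mol = 1.14591 mol, giving 1.14591 Si and 2.29182 O.
Oxygen sums to 3.05627; scaling by 8/3.05627 = 2.61757 puts the formula on 8 O.
Al: 0.38368 × 2.61757 = 1.004 atoms per formula unit.

1.004 Al apfu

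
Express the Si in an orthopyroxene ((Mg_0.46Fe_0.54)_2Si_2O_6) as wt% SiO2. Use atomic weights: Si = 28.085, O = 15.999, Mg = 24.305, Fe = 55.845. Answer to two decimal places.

51.17 wt%

Formula mass = 234.837 g/mol.
2 Si → 2.0000 mol SiO2 per formula unit; M(SiO2) = 60.083, so SiO2 mass = 120.166 g.
120.166/234.837 × 100 = 51.17 wt%.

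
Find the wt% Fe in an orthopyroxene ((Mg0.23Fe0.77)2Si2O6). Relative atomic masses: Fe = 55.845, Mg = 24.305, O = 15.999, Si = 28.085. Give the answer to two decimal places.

34.49 weight percent

Molar mass of (Mg0.23Fe0.77)2Si2O6: 0.46*24.305 + 1.54*55.845 + 2*28.085 + 6*15.999 = 249.346 g/mol.
Mass of Fe per formula unit: 1.54 × 55.845 = 86.001 g.
Weight fraction Fe = 86.001 / 249.346 = 0.3449.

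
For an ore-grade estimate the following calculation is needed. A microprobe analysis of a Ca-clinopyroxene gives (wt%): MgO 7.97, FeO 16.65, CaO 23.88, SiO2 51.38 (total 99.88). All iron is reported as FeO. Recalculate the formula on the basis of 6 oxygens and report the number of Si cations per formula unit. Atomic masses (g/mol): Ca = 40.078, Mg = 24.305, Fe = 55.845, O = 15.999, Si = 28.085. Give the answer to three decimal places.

2.000 Si apfu

7.97 wt% MgO ÷ 40.304 g/mol = 0.19775 mol, giving 0.19775 Mg and 0.19775 O.
16.65 wt% FeO ÷ 71.844 g/mol = 0.23175 mol, giving 0.23175 Fe and 0.23175 O.
23.88 wt% CaO ÷ 56.077 g/mol = 0.42584 mol, giving 0.42584 Ca and 0.42584 O.
51.38 wt% SiO2 ÷ 60.083 g/mol = 0.85515 mol, giving 0.85515 Si and 1.71030 O.
Oxygen sums to 2.56564; scaling by 6/2.56564 = 2.33860 puts the formula on 6 O.
Si: 0.85515 × 2.33860 = 2.000 atoms per formula unit.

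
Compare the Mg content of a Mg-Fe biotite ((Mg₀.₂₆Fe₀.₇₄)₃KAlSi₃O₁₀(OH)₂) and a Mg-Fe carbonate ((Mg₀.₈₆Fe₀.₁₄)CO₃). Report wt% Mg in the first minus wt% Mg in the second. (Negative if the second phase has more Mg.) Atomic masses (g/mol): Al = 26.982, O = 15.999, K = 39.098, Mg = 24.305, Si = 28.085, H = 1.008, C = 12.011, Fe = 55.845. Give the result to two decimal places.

M((Mg₀.₂₆Fe₀.₇₄)₃KAlSi₃O₁₀(OH)₂) = 487.273 g/mol, so wt% Mg = 18.958/487.273 × 100 = 3.89%.
M((Mg₀.₈₆Fe₀.₁₄)CO₃) = 88.729 g/mol, so wt% Mg = 20.902/88.729 × 100 = 23.56%.
3.89 − 23.56 = -19.67 pp.

-19.67 percentage points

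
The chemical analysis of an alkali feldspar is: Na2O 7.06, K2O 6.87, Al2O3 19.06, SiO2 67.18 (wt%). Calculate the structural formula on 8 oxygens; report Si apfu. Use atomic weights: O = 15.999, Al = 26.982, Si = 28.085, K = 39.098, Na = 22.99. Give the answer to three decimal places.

2.998 Si apfu

7.06 wt% Na2O ÷ 61.979 g/mol = 0.11391 mol, giving 0.22782 Na and 0.11391 O.
6.87 wt% K2O ÷ 94.195 g/mol = 0.07293 mol, giving 0.14586 K and 0.07293 O.
19.06 wt% Al2O3 ÷ 101.961 g/mol = 0.18693 mol, giving 0.37386 Al and 0.56079 O.
67.18 wt% SiO2 ÷ 60.083 g/mol = 1.11812 mol, giving 1.11812 Si and 2.23624 O.
Oxygen sums to 2.98387; scaling by 8/2.98387 = 2.68108 puts the formula on 8 O.
Si: 1.11812 × 2.68108 = 2.998 atoms per formula unit.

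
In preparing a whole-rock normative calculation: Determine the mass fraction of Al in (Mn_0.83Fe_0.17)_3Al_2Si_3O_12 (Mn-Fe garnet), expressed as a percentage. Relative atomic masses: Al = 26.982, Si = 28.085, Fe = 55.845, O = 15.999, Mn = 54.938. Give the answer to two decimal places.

10.89 wt%

Formula mass = 2.49×54.938 + 0.51×55.845 + 2×26.982 + 3×28.085 + 12×15.999 = 495.484 g/mol, of which 53.964 g is Al.
So Al makes up 53.964/495.484 = 0.1089 of the mass, i.e. 10.89%.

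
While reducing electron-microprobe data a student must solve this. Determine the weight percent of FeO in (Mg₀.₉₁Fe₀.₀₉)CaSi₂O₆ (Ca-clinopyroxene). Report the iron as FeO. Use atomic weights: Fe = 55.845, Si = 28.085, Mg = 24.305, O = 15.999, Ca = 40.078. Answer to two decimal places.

2.95 wt%

Molar mass of (Mg₀.₉₁Fe₀.₀₉)CaSi₂O₆ = 0.91×24.305 + 0.09×55.845 + 1×40.078 + 2×28.085 + 6×15.999 = 219.386 g/mol.
Each formula unit contains 0.09 Fe, equivalent to 0.09/1 = 0.0900 mol FeO.
M(FeO) = 1×55.845 + 1×15.999 = 71.844 g/mol.
Mass of FeO per formula unit = 0.0900 × 71.844 = 6.466 g.
FeO wt% = 6.466 / 219.386 × 100 = 2.95%.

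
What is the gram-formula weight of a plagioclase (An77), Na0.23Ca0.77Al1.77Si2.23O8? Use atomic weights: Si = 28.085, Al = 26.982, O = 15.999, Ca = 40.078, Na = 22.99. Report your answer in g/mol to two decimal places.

M = 0.23·22.99 + 0.77·40.078 + 1.77·26.982 + 2.23·28.085 + 8·15.999

274.53 g/mol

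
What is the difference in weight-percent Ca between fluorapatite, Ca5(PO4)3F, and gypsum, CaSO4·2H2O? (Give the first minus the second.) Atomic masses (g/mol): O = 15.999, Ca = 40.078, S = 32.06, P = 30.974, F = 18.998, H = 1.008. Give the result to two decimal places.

16.46 percentage points

First mineral: 200.390 g Ca in 504.298 g formula = 39.74 wt% Ca.
Second mineral: 40.078 g Ca in 172.164 g formula = 23.28 wt% Ca.
39.74% − 23.28% gives a difference of 16.46 percentage points.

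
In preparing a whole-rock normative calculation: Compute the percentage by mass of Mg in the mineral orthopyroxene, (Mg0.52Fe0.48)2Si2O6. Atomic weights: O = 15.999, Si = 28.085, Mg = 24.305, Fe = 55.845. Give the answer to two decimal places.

M((Mg0.52Fe0.48)2Si2O6) = 231.052 g/mol.
Mg contributes 1.04 × 24.305 = 25.277 g per mole.
25.277/231.052 = 0.1094 → 10.94%.

10.94 weight percent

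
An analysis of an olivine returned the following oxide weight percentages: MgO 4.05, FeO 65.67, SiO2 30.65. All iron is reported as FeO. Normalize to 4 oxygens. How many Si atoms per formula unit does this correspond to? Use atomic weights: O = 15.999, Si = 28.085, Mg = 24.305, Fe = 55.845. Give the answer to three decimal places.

4.05 wt% MgO ÷ 40.304 g/mol = 0.10049 mol, giving 0.10049 Mg and 0.10049 O.
65.67 wt% FeO ÷ 71.844 g/mol = 0.91406 mol, giving 0.91406 Fe and 0.91406 O.
30.65 wt% SiO2 ÷ 60.083 g/mol = 0.51013 mol, giving 0.51013 Si and 1.02026 O.
Oxygen sums to 2.03481; scaling by 4/2.03481 = 1.96579 puts the formula on 4 O.
Si: 0.51013 × 1.96579 = 1.003 atoms per formula unit.

1.003 Si apfu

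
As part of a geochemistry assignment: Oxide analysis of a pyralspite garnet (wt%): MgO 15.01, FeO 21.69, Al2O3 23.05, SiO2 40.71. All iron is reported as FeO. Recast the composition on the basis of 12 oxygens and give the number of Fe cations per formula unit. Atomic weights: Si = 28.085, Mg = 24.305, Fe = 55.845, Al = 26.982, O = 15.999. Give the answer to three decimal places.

MgO (M=40.304): mol = 0.37242; Mg = 0.37242, O = 0.37242.
FeO (M=71.844): mol = 0.30190; Fe = 0.30190, O = 0.30190.
Al2O3 (M=101.961): mol = 0.22607; Al = 0.45214, O = 0.67821.
SiO2 (M=60.083): mol = 0.67756; Si = 0.67756, O = 1.35512.
ΣO = 2.70765; factor = 12/ΣO = 4.43189.
Fe apfu = 0.30190 × 4.43189 = 1.338.

1.338 Fe apfu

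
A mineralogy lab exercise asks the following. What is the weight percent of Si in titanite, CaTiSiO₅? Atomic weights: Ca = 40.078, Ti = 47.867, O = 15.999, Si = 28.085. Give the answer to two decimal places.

14.33 wt%

Molar mass of CaTiSiO₅: 1×40.078 + 1×47.867 + 1×28.085 + 5×15.999 = 196.025 g/mol.
Mass of Si per formula unit: 1 × 28.085 = 28.085 g.
Weight fraction Si = 28.085 / 196.025 = 0.1433.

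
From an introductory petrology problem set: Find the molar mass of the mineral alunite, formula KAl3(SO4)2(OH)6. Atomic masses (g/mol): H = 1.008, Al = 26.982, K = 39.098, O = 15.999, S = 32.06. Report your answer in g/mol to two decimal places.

M = 1(39.098) + 3(26.982) + 2(32.06) + 14(15.999) + 6(1.008)

414.20 g/mol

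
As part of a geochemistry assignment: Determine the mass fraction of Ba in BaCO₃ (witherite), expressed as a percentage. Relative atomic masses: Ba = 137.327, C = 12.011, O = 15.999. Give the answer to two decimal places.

Molar mass of BaCO₃: 1*137.327 + 1*12.011 + 3*15.999 = 197.335 g/mol.
Mass of Ba per formula unit: 1 × 137.327 = 137.327 g.
Weight fraction Ba = 137.327 / 197.335 = 0.6959.

69.59 wt%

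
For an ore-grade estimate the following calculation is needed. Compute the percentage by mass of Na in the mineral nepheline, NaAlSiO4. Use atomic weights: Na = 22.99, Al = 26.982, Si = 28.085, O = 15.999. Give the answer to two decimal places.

16.18 weight percent

M(NaAlSiO4) = 142.053 g/mol.
Na contributes 1 × 22.99 = 22.990 g per mole.
22.990/142.053 = 0.1618 → 16.18%.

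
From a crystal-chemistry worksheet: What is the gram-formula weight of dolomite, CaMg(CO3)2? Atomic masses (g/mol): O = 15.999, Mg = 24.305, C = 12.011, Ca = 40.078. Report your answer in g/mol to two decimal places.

M = 1*40.078 + 1*24.305 + 2*12.011 + 6*15.999

184.40 g/mol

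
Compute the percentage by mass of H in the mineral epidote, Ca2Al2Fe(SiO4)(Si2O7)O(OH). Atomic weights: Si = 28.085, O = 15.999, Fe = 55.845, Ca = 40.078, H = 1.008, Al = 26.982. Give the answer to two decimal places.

0.21 wt%

Molar mass of Ca2Al2Fe(SiO4)(Si2O7)O(OH): 2·40.078 + 2·26.982 + 1·55.845 + 3·28.085 + 13·15.999 + 1·1.008 = 483.215 g/mol.
Mass of H per formula unit: 1 × 1.008 = 1.008 g.
Weight fraction H = 1.008 / 483.215 = 0.0021.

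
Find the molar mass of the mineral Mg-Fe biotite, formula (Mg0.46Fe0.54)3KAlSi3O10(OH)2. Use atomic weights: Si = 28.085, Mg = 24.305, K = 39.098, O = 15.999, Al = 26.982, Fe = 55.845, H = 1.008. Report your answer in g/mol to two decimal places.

468.35 g/mol

The formula mass is the sum 1.38·24.305 + 1.62·55.845 + 1·39.098 + 1·26.982 + 3·28.085 + 12·15.999 + 2·1.008.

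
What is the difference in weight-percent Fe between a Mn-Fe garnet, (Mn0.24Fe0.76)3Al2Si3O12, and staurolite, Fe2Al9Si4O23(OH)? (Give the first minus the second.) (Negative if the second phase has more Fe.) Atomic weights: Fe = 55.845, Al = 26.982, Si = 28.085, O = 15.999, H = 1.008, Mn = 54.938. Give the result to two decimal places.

12.50 percentage points

First mineral: 127.327 g Fe in 497.089 g formula = 25.61 wt% Fe.
Second mineral: 111.690 g Fe in 851.852 g formula = 13.11 wt% Fe.
25.61% − 13.11% gives a difference of 12.50 percentage points.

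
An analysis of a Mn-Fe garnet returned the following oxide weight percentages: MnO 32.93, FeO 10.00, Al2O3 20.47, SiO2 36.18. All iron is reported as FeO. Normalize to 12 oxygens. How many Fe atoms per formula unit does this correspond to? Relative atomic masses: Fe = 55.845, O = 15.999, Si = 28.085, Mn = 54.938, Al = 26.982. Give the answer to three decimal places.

MnO (M=70.937): mol = 0.46421; Mn = 0.46421, O = 0.46421.
FeO (M=71.844): mol = 0.13919; Fe = 0.13919, O = 0.13919.
Al2O3 (M=101.961): mol = 0.20076; Al = 0.40152, O = 0.60228.
SiO2 (M=60.083): mol = 0.60217; Si = 0.60217, O = 1.20434.
ΣO = 2.41002; factor = 12/ΣO = 4.97921.
Fe apfu = 0.13919 × 4.97921 = 0.693.

0.693 Fe apfu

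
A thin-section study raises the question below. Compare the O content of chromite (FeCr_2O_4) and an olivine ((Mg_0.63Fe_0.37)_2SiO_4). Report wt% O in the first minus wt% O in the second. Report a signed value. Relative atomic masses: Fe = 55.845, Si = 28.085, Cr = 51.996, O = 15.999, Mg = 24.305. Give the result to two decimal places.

-10.42 percentage points

M(FeCr_2O_4) = 223.833 g/mol, so wt% O = 63.996/223.833 × 100 = 28.59%.
M((Mg_0.63Fe_0.37)_2SiO_4) = 164.031 g/mol, so wt% O = 63.996/164.031 × 100 = 39.01%.
28.59 − 39.01 = -10.42 pp.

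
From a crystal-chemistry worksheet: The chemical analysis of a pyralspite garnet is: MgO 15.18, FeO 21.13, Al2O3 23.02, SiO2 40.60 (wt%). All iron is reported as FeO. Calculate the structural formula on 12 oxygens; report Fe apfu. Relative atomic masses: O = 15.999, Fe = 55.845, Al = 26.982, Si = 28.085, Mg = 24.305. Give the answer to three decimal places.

1.307 Fe apfu

MgO: 15.18/40.304 = 0.37664 mol → 0.37664 mol Mg, 0.37664 mol O.
FeO: 21.13/71.844 = 0.29411 mol → 0.29411 mol Fe, 0.29411 mol O.
Al2O3: 23.02/101.961 = 0.22577 mol → 0.45154 mol Al, 0.67731 mol O.
SiO2: 40.60/60.083 = 0.67573 mol → 0.67573 mol Si, 1.35146 mol O.
Total oxygen = 2.69952 mol. Normalization factor = 12/2.69952 = 4.44523.
Fe per 12 O = 0.29411 × 4.44523 = 1.307.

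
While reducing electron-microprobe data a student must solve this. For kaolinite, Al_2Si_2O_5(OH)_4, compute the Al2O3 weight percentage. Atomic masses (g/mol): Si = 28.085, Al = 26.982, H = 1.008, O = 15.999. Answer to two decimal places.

Molar mass of Al_2Si_2O_5(OH)_4 = 2×26.982 + 2×28.085 + 9×15.999 + 4×1.008 = 258.157 g/mol.
Each formula unit contains 2 Al, equivalent to 2/2 = 1.0000 mol Al2O3.
M(Al2O3) = 2×26.982 + 3×15.999 = 101.961 g/mol.
Mass of Al2O3 per formula unit = 1.0000 × 101.961 = 101.961 g.
Al2O3 wt% = 101.961 / 258.157 × 100 = 39.50%.

39.50 wt%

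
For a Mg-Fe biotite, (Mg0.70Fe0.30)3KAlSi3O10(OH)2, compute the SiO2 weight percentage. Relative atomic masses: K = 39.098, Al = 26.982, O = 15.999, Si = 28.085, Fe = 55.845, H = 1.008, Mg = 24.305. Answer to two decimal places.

40.45 wt%

Molar mass of (Mg0.70Fe0.30)3KAlSi3O10(OH)2 = 2.10·24.305 + 0.90·55.845 + 1·39.098 + 1·26.982 + 3·28.085 + 12·15.999 + 2·1.008 = 445.640 g/mol.
Each formula unit contains 3 Si, equivalent to 3/1 = 3.0000 mol SiO2.
M(SiO2) = 1×28.085 + 2×15.999 = 60.083 g/mol.
Mass of SiO2 per formula unit = 3.0000 × 60.083 = 180.249 g.
SiO2 wt% = 180.249 / 445.640 × 100 = 40.45%.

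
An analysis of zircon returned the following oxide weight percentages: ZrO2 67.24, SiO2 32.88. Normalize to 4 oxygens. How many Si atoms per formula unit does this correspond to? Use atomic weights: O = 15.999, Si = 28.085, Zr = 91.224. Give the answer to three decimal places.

1.001 Si apfu

ZrO2 (M=123.222): mol = 0.54568; Zr = 0.54568, O = 1.09136.
SiO2 (M=60.083): mol = 0.54724; Si = 0.54724, O = 1.09448.
ΣO = 2.18584; factor = 4/ΣO = 1.82996.
Si apfu = 0.54724 × 1.82996 = 1.001.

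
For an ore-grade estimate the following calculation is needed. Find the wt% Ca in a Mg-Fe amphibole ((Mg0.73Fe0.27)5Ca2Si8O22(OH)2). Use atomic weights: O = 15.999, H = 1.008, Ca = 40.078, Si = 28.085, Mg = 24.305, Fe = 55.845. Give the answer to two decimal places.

Molar mass of (Mg0.73Fe0.27)5Ca2Si8O22(OH)2: 3.65*24.305 + 1.35*55.845 + 2*40.078 + 8*28.085 + 24*15.999 + 2*1.008 = 854.932 g/mol.
Mass of Ca per formula unit: 2 × 40.078 = 80.156 g.
Weight fraction Ca = 80.156 / 854.932 = 0.0938.

9.38 wt%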